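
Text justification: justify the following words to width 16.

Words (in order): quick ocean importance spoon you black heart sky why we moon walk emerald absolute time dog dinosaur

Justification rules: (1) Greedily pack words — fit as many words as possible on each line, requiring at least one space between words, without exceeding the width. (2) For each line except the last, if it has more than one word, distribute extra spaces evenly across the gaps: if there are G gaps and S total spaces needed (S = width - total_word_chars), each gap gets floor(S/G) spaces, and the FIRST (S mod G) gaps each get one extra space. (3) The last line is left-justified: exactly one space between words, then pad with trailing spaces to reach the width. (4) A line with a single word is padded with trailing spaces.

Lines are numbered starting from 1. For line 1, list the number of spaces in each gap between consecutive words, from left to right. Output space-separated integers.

Answer: 6

Derivation:
Line 1: ['quick', 'ocean'] (min_width=11, slack=5)
Line 2: ['importance', 'spoon'] (min_width=16, slack=0)
Line 3: ['you', 'black', 'heart'] (min_width=15, slack=1)
Line 4: ['sky', 'why', 'we', 'moon'] (min_width=15, slack=1)
Line 5: ['walk', 'emerald'] (min_width=12, slack=4)
Line 6: ['absolute', 'time'] (min_width=13, slack=3)
Line 7: ['dog', 'dinosaur'] (min_width=12, slack=4)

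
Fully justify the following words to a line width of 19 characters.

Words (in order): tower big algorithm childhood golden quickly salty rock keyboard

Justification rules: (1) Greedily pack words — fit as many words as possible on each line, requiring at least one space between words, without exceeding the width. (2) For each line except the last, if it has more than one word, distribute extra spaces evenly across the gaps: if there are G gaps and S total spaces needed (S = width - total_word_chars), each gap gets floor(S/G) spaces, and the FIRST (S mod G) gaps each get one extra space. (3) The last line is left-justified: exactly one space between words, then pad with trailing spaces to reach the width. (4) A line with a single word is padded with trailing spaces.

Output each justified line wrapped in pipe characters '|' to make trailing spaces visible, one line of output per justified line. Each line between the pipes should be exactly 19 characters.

Line 1: ['tower', 'big', 'algorithm'] (min_width=19, slack=0)
Line 2: ['childhood', 'golden'] (min_width=16, slack=3)
Line 3: ['quickly', 'salty', 'rock'] (min_width=18, slack=1)
Line 4: ['keyboard'] (min_width=8, slack=11)

Answer: |tower big algorithm|
|childhood    golden|
|quickly  salty rock|
|keyboard           |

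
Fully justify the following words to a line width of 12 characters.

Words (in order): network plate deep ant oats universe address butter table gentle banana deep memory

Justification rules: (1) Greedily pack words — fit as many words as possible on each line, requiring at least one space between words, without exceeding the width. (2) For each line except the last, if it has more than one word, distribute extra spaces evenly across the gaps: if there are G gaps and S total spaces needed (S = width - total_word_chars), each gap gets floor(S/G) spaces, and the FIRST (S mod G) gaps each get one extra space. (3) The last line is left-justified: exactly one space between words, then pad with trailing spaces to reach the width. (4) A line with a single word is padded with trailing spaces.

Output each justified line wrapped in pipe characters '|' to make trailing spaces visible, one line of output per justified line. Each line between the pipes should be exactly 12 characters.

Answer: |network     |
|plate   deep|
|ant     oats|
|universe    |
|address     |
|butter table|
|gentle      |
|banana  deep|
|memory      |

Derivation:
Line 1: ['network'] (min_width=7, slack=5)
Line 2: ['plate', 'deep'] (min_width=10, slack=2)
Line 3: ['ant', 'oats'] (min_width=8, slack=4)
Line 4: ['universe'] (min_width=8, slack=4)
Line 5: ['address'] (min_width=7, slack=5)
Line 6: ['butter', 'table'] (min_width=12, slack=0)
Line 7: ['gentle'] (min_width=6, slack=6)
Line 8: ['banana', 'deep'] (min_width=11, slack=1)
Line 9: ['memory'] (min_width=6, slack=6)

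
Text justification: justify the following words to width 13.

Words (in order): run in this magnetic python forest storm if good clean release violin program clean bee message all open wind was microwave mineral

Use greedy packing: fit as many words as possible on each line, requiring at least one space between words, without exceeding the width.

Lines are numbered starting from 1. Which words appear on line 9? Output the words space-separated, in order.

Line 1: ['run', 'in', 'this'] (min_width=11, slack=2)
Line 2: ['magnetic'] (min_width=8, slack=5)
Line 3: ['python', 'forest'] (min_width=13, slack=0)
Line 4: ['storm', 'if', 'good'] (min_width=13, slack=0)
Line 5: ['clean', 'release'] (min_width=13, slack=0)
Line 6: ['violin'] (min_width=6, slack=7)
Line 7: ['program', 'clean'] (min_width=13, slack=0)
Line 8: ['bee', 'message'] (min_width=11, slack=2)
Line 9: ['all', 'open', 'wind'] (min_width=13, slack=0)
Line 10: ['was', 'microwave'] (min_width=13, slack=0)
Line 11: ['mineral'] (min_width=7, slack=6)

Answer: all open wind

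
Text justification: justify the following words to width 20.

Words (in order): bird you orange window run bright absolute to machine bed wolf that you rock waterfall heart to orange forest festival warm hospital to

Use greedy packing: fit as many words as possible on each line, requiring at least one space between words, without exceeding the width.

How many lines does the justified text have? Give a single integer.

Line 1: ['bird', 'you', 'orange'] (min_width=15, slack=5)
Line 2: ['window', 'run', 'bright'] (min_width=17, slack=3)
Line 3: ['absolute', 'to', 'machine'] (min_width=19, slack=1)
Line 4: ['bed', 'wolf', 'that', 'you'] (min_width=17, slack=3)
Line 5: ['rock', 'waterfall', 'heart'] (min_width=20, slack=0)
Line 6: ['to', 'orange', 'forest'] (min_width=16, slack=4)
Line 7: ['festival', 'warm'] (min_width=13, slack=7)
Line 8: ['hospital', 'to'] (min_width=11, slack=9)
Total lines: 8

Answer: 8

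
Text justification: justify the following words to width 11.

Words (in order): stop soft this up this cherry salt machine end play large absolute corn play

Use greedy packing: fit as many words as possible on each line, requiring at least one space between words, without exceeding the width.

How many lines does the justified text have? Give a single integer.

Answer: 8

Derivation:
Line 1: ['stop', 'soft'] (min_width=9, slack=2)
Line 2: ['this', 'up'] (min_width=7, slack=4)
Line 3: ['this', 'cherry'] (min_width=11, slack=0)
Line 4: ['salt'] (min_width=4, slack=7)
Line 5: ['machine', 'end'] (min_width=11, slack=0)
Line 6: ['play', 'large'] (min_width=10, slack=1)
Line 7: ['absolute'] (min_width=8, slack=3)
Line 8: ['corn', 'play'] (min_width=9, slack=2)
Total lines: 8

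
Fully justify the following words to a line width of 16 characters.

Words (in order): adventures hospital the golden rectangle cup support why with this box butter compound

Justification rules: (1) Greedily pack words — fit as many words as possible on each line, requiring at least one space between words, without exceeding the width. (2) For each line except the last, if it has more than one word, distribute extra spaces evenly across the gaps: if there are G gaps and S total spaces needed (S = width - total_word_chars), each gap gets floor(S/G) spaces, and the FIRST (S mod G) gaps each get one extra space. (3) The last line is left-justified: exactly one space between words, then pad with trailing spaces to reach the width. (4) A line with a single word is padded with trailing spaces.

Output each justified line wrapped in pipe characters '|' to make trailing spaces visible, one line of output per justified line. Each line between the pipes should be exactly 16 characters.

Line 1: ['adventures'] (min_width=10, slack=6)
Line 2: ['hospital', 'the'] (min_width=12, slack=4)
Line 3: ['golden', 'rectangle'] (min_width=16, slack=0)
Line 4: ['cup', 'support', 'why'] (min_width=15, slack=1)
Line 5: ['with', 'this', 'box'] (min_width=13, slack=3)
Line 6: ['butter', 'compound'] (min_width=15, slack=1)

Answer: |adventures      |
|hospital     the|
|golden rectangle|
|cup  support why|
|with   this  box|
|butter compound |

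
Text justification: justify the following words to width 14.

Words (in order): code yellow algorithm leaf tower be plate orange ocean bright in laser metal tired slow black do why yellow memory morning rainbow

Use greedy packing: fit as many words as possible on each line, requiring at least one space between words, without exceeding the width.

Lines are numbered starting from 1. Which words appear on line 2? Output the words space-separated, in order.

Answer: algorithm leaf

Derivation:
Line 1: ['code', 'yellow'] (min_width=11, slack=3)
Line 2: ['algorithm', 'leaf'] (min_width=14, slack=0)
Line 3: ['tower', 'be', 'plate'] (min_width=14, slack=0)
Line 4: ['orange', 'ocean'] (min_width=12, slack=2)
Line 5: ['bright', 'in'] (min_width=9, slack=5)
Line 6: ['laser', 'metal'] (min_width=11, slack=3)
Line 7: ['tired', 'slow'] (min_width=10, slack=4)
Line 8: ['black', 'do', 'why'] (min_width=12, slack=2)
Line 9: ['yellow', 'memory'] (min_width=13, slack=1)
Line 10: ['morning'] (min_width=7, slack=7)
Line 11: ['rainbow'] (min_width=7, slack=7)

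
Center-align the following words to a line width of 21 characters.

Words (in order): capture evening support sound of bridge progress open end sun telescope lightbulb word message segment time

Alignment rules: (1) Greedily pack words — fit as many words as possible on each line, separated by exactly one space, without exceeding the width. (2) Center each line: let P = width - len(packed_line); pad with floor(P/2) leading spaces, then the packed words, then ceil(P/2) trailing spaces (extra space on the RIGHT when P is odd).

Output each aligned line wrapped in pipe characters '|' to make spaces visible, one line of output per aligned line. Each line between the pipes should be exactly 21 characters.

Answer: |   capture evening   |
|  support sound of   |
|bridge progress open |
|  end sun telescope  |
|   lightbulb word    |
|message segment time |

Derivation:
Line 1: ['capture', 'evening'] (min_width=15, slack=6)
Line 2: ['support', 'sound', 'of'] (min_width=16, slack=5)
Line 3: ['bridge', 'progress', 'open'] (min_width=20, slack=1)
Line 4: ['end', 'sun', 'telescope'] (min_width=17, slack=4)
Line 5: ['lightbulb', 'word'] (min_width=14, slack=7)
Line 6: ['message', 'segment', 'time'] (min_width=20, slack=1)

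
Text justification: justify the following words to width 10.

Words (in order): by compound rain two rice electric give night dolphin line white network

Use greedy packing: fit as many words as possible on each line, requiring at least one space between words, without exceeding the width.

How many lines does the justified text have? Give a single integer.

Line 1: ['by'] (min_width=2, slack=8)
Line 2: ['compound'] (min_width=8, slack=2)
Line 3: ['rain', 'two'] (min_width=8, slack=2)
Line 4: ['rice'] (min_width=4, slack=6)
Line 5: ['electric'] (min_width=8, slack=2)
Line 6: ['give', 'night'] (min_width=10, slack=0)
Line 7: ['dolphin'] (min_width=7, slack=3)
Line 8: ['line', 'white'] (min_width=10, slack=0)
Line 9: ['network'] (min_width=7, slack=3)
Total lines: 9

Answer: 9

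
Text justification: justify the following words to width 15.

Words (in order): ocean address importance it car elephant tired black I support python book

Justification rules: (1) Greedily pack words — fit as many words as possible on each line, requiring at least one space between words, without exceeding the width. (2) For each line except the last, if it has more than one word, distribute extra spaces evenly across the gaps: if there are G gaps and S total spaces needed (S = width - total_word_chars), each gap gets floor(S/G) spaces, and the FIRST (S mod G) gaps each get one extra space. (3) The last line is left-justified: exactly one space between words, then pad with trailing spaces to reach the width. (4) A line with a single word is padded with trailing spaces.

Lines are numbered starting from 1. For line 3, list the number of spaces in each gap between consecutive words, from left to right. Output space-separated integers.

Line 1: ['ocean', 'address'] (min_width=13, slack=2)
Line 2: ['importance', 'it'] (min_width=13, slack=2)
Line 3: ['car', 'elephant'] (min_width=12, slack=3)
Line 4: ['tired', 'black', 'I'] (min_width=13, slack=2)
Line 5: ['support', 'python'] (min_width=14, slack=1)
Line 6: ['book'] (min_width=4, slack=11)

Answer: 4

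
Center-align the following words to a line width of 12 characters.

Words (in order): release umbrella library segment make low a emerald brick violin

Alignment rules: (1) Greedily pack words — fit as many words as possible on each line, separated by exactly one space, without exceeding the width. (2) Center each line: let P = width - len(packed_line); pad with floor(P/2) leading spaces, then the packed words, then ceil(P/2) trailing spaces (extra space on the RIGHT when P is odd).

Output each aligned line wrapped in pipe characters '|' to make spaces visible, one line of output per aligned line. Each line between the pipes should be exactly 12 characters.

Answer: |  release   |
|  umbrella  |
|  library   |
|segment make|
|   low a    |
|  emerald   |
|brick violin|

Derivation:
Line 1: ['release'] (min_width=7, slack=5)
Line 2: ['umbrella'] (min_width=8, slack=4)
Line 3: ['library'] (min_width=7, slack=5)
Line 4: ['segment', 'make'] (min_width=12, slack=0)
Line 5: ['low', 'a'] (min_width=5, slack=7)
Line 6: ['emerald'] (min_width=7, slack=5)
Line 7: ['brick', 'violin'] (min_width=12, slack=0)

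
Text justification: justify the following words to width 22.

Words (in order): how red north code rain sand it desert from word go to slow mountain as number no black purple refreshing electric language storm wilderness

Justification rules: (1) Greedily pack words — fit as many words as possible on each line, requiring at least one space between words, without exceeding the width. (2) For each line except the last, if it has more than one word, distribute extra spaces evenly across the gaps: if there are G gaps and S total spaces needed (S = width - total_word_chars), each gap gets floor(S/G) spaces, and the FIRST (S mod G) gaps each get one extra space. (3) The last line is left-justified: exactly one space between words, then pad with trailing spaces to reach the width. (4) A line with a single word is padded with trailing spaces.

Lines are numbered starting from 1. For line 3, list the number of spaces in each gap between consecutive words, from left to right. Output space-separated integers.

Line 1: ['how', 'red', 'north', 'code'] (min_width=18, slack=4)
Line 2: ['rain', 'sand', 'it', 'desert'] (min_width=19, slack=3)
Line 3: ['from', 'word', 'go', 'to', 'slow'] (min_width=20, slack=2)
Line 4: ['mountain', 'as', 'number', 'no'] (min_width=21, slack=1)
Line 5: ['black', 'purple'] (min_width=12, slack=10)
Line 6: ['refreshing', 'electric'] (min_width=19, slack=3)
Line 7: ['language', 'storm'] (min_width=14, slack=8)
Line 8: ['wilderness'] (min_width=10, slack=12)

Answer: 2 2 1 1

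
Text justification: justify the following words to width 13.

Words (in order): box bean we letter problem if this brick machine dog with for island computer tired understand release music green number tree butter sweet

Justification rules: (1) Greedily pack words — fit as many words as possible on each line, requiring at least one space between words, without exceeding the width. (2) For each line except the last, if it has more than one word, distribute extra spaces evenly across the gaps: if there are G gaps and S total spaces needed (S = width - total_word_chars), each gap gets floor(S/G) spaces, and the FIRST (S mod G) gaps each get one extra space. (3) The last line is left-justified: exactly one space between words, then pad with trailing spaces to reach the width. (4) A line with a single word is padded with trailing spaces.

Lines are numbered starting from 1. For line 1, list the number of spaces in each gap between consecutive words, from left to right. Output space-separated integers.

Line 1: ['box', 'bean', 'we'] (min_width=11, slack=2)
Line 2: ['letter'] (min_width=6, slack=7)
Line 3: ['problem', 'if'] (min_width=10, slack=3)
Line 4: ['this', 'brick'] (min_width=10, slack=3)
Line 5: ['machine', 'dog'] (min_width=11, slack=2)
Line 6: ['with', 'for'] (min_width=8, slack=5)
Line 7: ['island'] (min_width=6, slack=7)
Line 8: ['computer'] (min_width=8, slack=5)
Line 9: ['tired'] (min_width=5, slack=8)
Line 10: ['understand'] (min_width=10, slack=3)
Line 11: ['release', 'music'] (min_width=13, slack=0)
Line 12: ['green', 'number'] (min_width=12, slack=1)
Line 13: ['tree', 'butter'] (min_width=11, slack=2)
Line 14: ['sweet'] (min_width=5, slack=8)

Answer: 2 2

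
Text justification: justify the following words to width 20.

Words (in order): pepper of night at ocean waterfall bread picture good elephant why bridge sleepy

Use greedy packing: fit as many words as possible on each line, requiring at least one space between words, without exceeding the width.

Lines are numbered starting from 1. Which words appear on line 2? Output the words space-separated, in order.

Answer: ocean waterfall

Derivation:
Line 1: ['pepper', 'of', 'night', 'at'] (min_width=18, slack=2)
Line 2: ['ocean', 'waterfall'] (min_width=15, slack=5)
Line 3: ['bread', 'picture', 'good'] (min_width=18, slack=2)
Line 4: ['elephant', 'why', 'bridge'] (min_width=19, slack=1)
Line 5: ['sleepy'] (min_width=6, slack=14)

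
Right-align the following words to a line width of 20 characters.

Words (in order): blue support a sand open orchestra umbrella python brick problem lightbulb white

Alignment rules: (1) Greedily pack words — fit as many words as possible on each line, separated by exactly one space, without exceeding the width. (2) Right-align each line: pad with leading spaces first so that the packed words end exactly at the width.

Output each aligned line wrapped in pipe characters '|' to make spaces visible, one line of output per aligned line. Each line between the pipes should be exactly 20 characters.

Line 1: ['blue', 'support', 'a', 'sand'] (min_width=19, slack=1)
Line 2: ['open', 'orchestra'] (min_width=14, slack=6)
Line 3: ['umbrella', 'python'] (min_width=15, slack=5)
Line 4: ['brick', 'problem'] (min_width=13, slack=7)
Line 5: ['lightbulb', 'white'] (min_width=15, slack=5)

Answer: | blue support a sand|
|      open orchestra|
|     umbrella python|
|       brick problem|
|     lightbulb white|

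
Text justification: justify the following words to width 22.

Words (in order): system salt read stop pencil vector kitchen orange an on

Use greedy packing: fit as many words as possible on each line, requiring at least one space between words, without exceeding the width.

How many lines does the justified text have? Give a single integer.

Line 1: ['system', 'salt', 'read', 'stop'] (min_width=21, slack=1)
Line 2: ['pencil', 'vector', 'kitchen'] (min_width=21, slack=1)
Line 3: ['orange', 'an', 'on'] (min_width=12, slack=10)
Total lines: 3

Answer: 3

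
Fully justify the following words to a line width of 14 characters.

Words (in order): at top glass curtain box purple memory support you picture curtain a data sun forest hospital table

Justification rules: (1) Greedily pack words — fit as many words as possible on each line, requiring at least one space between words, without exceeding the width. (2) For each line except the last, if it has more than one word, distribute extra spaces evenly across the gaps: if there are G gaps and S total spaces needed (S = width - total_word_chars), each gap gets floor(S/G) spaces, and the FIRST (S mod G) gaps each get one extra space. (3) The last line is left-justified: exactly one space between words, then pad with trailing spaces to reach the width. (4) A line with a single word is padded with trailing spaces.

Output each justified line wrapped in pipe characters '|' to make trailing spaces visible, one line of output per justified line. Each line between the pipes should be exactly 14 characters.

Line 1: ['at', 'top', 'glass'] (min_width=12, slack=2)
Line 2: ['curtain', 'box'] (min_width=11, slack=3)
Line 3: ['purple', 'memory'] (min_width=13, slack=1)
Line 4: ['support', 'you'] (min_width=11, slack=3)
Line 5: ['picture'] (min_width=7, slack=7)
Line 6: ['curtain', 'a', 'data'] (min_width=14, slack=0)
Line 7: ['sun', 'forest'] (min_width=10, slack=4)
Line 8: ['hospital', 'table'] (min_width=14, slack=0)

Answer: |at  top  glass|
|curtain    box|
|purple  memory|
|support    you|
|picture       |
|curtain a data|
|sun     forest|
|hospital table|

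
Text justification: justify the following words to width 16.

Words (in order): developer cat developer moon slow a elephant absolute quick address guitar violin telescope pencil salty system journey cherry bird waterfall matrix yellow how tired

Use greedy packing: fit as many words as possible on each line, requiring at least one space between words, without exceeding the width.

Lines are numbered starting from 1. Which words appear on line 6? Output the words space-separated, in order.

Answer: violin telescope

Derivation:
Line 1: ['developer', 'cat'] (min_width=13, slack=3)
Line 2: ['developer', 'moon'] (min_width=14, slack=2)
Line 3: ['slow', 'a', 'elephant'] (min_width=15, slack=1)
Line 4: ['absolute', 'quick'] (min_width=14, slack=2)
Line 5: ['address', 'guitar'] (min_width=14, slack=2)
Line 6: ['violin', 'telescope'] (min_width=16, slack=0)
Line 7: ['pencil', 'salty'] (min_width=12, slack=4)
Line 8: ['system', 'journey'] (min_width=14, slack=2)
Line 9: ['cherry', 'bird'] (min_width=11, slack=5)
Line 10: ['waterfall', 'matrix'] (min_width=16, slack=0)
Line 11: ['yellow', 'how', 'tired'] (min_width=16, slack=0)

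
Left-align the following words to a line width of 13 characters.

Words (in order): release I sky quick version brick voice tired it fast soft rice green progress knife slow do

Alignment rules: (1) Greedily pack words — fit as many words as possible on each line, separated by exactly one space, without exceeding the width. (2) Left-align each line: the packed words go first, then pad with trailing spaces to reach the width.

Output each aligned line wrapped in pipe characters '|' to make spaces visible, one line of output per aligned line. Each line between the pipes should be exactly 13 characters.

Answer: |release I sky|
|quick version|
|brick voice  |
|tired it fast|
|soft rice    |
|green        |
|progress     |
|knife slow do|

Derivation:
Line 1: ['release', 'I', 'sky'] (min_width=13, slack=0)
Line 2: ['quick', 'version'] (min_width=13, slack=0)
Line 3: ['brick', 'voice'] (min_width=11, slack=2)
Line 4: ['tired', 'it', 'fast'] (min_width=13, slack=0)
Line 5: ['soft', 'rice'] (min_width=9, slack=4)
Line 6: ['green'] (min_width=5, slack=8)
Line 7: ['progress'] (min_width=8, slack=5)
Line 8: ['knife', 'slow', 'do'] (min_width=13, slack=0)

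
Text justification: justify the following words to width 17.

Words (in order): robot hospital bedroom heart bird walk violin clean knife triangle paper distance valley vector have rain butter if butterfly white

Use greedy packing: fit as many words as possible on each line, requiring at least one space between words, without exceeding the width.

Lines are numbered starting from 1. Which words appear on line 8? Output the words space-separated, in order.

Line 1: ['robot', 'hospital'] (min_width=14, slack=3)
Line 2: ['bedroom', 'heart'] (min_width=13, slack=4)
Line 3: ['bird', 'walk', 'violin'] (min_width=16, slack=1)
Line 4: ['clean', 'knife'] (min_width=11, slack=6)
Line 5: ['triangle', 'paper'] (min_width=14, slack=3)
Line 6: ['distance', 'valley'] (min_width=15, slack=2)
Line 7: ['vector', 'have', 'rain'] (min_width=16, slack=1)
Line 8: ['butter', 'if'] (min_width=9, slack=8)
Line 9: ['butterfly', 'white'] (min_width=15, slack=2)

Answer: butter if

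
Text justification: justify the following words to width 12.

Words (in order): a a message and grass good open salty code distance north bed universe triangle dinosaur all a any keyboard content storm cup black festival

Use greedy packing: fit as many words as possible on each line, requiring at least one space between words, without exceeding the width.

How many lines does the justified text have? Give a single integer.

Answer: 15

Derivation:
Line 1: ['a', 'a', 'message'] (min_width=11, slack=1)
Line 2: ['and', 'grass'] (min_width=9, slack=3)
Line 3: ['good', 'open'] (min_width=9, slack=3)
Line 4: ['salty', 'code'] (min_width=10, slack=2)
Line 5: ['distance'] (min_width=8, slack=4)
Line 6: ['north', 'bed'] (min_width=9, slack=3)
Line 7: ['universe'] (min_width=8, slack=4)
Line 8: ['triangle'] (min_width=8, slack=4)
Line 9: ['dinosaur', 'all'] (min_width=12, slack=0)
Line 10: ['a', 'any'] (min_width=5, slack=7)
Line 11: ['keyboard'] (min_width=8, slack=4)
Line 12: ['content'] (min_width=7, slack=5)
Line 13: ['storm', 'cup'] (min_width=9, slack=3)
Line 14: ['black'] (min_width=5, slack=7)
Line 15: ['festival'] (min_width=8, slack=4)
Total lines: 15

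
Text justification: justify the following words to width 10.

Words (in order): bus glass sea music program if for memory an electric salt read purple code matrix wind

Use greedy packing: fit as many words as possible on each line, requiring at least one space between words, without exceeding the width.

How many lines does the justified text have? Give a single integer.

Line 1: ['bus', 'glass'] (min_width=9, slack=1)
Line 2: ['sea', 'music'] (min_width=9, slack=1)
Line 3: ['program', 'if'] (min_width=10, slack=0)
Line 4: ['for', 'memory'] (min_width=10, slack=0)
Line 5: ['an'] (min_width=2, slack=8)
Line 6: ['electric'] (min_width=8, slack=2)
Line 7: ['salt', 'read'] (min_width=9, slack=1)
Line 8: ['purple'] (min_width=6, slack=4)
Line 9: ['code'] (min_width=4, slack=6)
Line 10: ['matrix'] (min_width=6, slack=4)
Line 11: ['wind'] (min_width=4, slack=6)
Total lines: 11

Answer: 11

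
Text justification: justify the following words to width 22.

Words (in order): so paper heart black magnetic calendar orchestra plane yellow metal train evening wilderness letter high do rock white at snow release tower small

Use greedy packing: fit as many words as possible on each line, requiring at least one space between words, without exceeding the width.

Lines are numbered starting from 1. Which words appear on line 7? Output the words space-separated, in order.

Answer: release tower small

Derivation:
Line 1: ['so', 'paper', 'heart', 'black'] (min_width=20, slack=2)
Line 2: ['magnetic', 'calendar'] (min_width=17, slack=5)
Line 3: ['orchestra', 'plane', 'yellow'] (min_width=22, slack=0)
Line 4: ['metal', 'train', 'evening'] (min_width=19, slack=3)
Line 5: ['wilderness', 'letter', 'high'] (min_width=22, slack=0)
Line 6: ['do', 'rock', 'white', 'at', 'snow'] (min_width=21, slack=1)
Line 7: ['release', 'tower', 'small'] (min_width=19, slack=3)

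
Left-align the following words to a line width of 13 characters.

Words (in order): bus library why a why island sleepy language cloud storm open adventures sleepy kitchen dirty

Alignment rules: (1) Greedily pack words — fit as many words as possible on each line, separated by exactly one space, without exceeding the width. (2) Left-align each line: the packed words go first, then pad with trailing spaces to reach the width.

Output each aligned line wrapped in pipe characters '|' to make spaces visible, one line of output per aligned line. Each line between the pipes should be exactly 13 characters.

Line 1: ['bus', 'library'] (min_width=11, slack=2)
Line 2: ['why', 'a', 'why'] (min_width=9, slack=4)
Line 3: ['island', 'sleepy'] (min_width=13, slack=0)
Line 4: ['language'] (min_width=8, slack=5)
Line 5: ['cloud', 'storm'] (min_width=11, slack=2)
Line 6: ['open'] (min_width=4, slack=9)
Line 7: ['adventures'] (min_width=10, slack=3)
Line 8: ['sleepy'] (min_width=6, slack=7)
Line 9: ['kitchen', 'dirty'] (min_width=13, slack=0)

Answer: |bus library  |
|why a why    |
|island sleepy|
|language     |
|cloud storm  |
|open         |
|adventures   |
|sleepy       |
|kitchen dirty|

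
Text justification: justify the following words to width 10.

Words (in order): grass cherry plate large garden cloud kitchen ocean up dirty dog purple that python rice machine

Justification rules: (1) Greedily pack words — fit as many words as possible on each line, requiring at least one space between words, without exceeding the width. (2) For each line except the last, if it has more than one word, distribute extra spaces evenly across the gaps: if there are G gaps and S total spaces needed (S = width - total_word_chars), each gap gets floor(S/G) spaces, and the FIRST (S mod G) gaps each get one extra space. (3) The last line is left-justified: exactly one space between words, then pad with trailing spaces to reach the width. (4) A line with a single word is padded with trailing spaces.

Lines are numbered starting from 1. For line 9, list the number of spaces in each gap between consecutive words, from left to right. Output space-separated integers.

Answer: 2

Derivation:
Line 1: ['grass'] (min_width=5, slack=5)
Line 2: ['cherry'] (min_width=6, slack=4)
Line 3: ['plate'] (min_width=5, slack=5)
Line 4: ['large'] (min_width=5, slack=5)
Line 5: ['garden'] (min_width=6, slack=4)
Line 6: ['cloud'] (min_width=5, slack=5)
Line 7: ['kitchen'] (min_width=7, slack=3)
Line 8: ['ocean', 'up'] (min_width=8, slack=2)
Line 9: ['dirty', 'dog'] (min_width=9, slack=1)
Line 10: ['purple'] (min_width=6, slack=4)
Line 11: ['that'] (min_width=4, slack=6)
Line 12: ['python'] (min_width=6, slack=4)
Line 13: ['rice'] (min_width=4, slack=6)
Line 14: ['machine'] (min_width=7, slack=3)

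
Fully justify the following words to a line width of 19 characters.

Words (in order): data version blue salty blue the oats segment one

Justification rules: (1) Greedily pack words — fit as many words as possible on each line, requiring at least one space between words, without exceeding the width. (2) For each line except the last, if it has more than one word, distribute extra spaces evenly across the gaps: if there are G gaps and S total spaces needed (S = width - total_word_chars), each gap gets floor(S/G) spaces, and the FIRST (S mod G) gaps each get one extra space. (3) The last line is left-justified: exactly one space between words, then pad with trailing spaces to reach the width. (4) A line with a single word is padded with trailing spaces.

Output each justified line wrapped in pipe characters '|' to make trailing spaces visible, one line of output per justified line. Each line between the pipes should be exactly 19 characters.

Line 1: ['data', 'version', 'blue'] (min_width=17, slack=2)
Line 2: ['salty', 'blue', 'the', 'oats'] (min_width=19, slack=0)
Line 3: ['segment', 'one'] (min_width=11, slack=8)

Answer: |data  version  blue|
|salty blue the oats|
|segment one        |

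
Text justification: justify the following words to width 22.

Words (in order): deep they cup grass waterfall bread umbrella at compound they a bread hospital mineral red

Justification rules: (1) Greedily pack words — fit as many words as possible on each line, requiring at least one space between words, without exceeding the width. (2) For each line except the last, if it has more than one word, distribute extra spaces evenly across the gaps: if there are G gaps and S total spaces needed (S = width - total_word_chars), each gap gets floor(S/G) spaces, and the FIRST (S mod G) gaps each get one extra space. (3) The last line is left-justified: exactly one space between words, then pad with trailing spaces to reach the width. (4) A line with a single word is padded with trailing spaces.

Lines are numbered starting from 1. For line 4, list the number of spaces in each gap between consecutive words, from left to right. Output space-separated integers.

Line 1: ['deep', 'they', 'cup', 'grass'] (min_width=19, slack=3)
Line 2: ['waterfall', 'bread'] (min_width=15, slack=7)
Line 3: ['umbrella', 'at', 'compound'] (min_width=20, slack=2)
Line 4: ['they', 'a', 'bread', 'hospital'] (min_width=21, slack=1)
Line 5: ['mineral', 'red'] (min_width=11, slack=11)

Answer: 2 1 1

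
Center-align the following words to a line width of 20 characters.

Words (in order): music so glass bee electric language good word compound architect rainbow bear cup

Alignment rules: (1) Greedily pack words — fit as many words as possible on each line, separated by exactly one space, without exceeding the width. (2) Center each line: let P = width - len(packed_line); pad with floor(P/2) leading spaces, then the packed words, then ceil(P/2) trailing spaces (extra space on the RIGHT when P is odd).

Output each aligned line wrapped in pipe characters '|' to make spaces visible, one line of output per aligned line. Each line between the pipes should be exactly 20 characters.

Line 1: ['music', 'so', 'glass', 'bee'] (min_width=18, slack=2)
Line 2: ['electric', 'language'] (min_width=17, slack=3)
Line 3: ['good', 'word', 'compound'] (min_width=18, slack=2)
Line 4: ['architect', 'rainbow'] (min_width=17, slack=3)
Line 5: ['bear', 'cup'] (min_width=8, slack=12)

Answer: | music so glass bee |
| electric language  |
| good word compound |
| architect rainbow  |
|      bear cup      |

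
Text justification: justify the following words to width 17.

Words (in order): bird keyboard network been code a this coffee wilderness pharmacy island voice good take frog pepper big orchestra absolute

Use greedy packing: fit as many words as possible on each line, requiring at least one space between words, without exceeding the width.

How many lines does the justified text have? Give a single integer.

Line 1: ['bird', 'keyboard'] (min_width=13, slack=4)
Line 2: ['network', 'been', 'code'] (min_width=17, slack=0)
Line 3: ['a', 'this', 'coffee'] (min_width=13, slack=4)
Line 4: ['wilderness'] (min_width=10, slack=7)
Line 5: ['pharmacy', 'island'] (min_width=15, slack=2)
Line 6: ['voice', 'good', 'take'] (min_width=15, slack=2)
Line 7: ['frog', 'pepper', 'big'] (min_width=15, slack=2)
Line 8: ['orchestra'] (min_width=9, slack=8)
Line 9: ['absolute'] (min_width=8, slack=9)
Total lines: 9

Answer: 9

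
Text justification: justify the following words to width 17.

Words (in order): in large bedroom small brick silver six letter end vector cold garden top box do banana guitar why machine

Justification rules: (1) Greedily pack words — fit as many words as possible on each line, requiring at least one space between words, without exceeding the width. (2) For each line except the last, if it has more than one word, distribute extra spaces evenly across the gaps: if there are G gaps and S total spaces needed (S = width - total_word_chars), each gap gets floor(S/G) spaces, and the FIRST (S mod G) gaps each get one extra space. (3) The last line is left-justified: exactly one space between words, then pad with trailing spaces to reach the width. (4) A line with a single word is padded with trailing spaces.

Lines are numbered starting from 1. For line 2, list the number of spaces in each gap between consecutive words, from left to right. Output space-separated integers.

Answer: 7

Derivation:
Line 1: ['in', 'large', 'bedroom'] (min_width=16, slack=1)
Line 2: ['small', 'brick'] (min_width=11, slack=6)
Line 3: ['silver', 'six', 'letter'] (min_width=17, slack=0)
Line 4: ['end', 'vector', 'cold'] (min_width=15, slack=2)
Line 5: ['garden', 'top', 'box', 'do'] (min_width=17, slack=0)
Line 6: ['banana', 'guitar', 'why'] (min_width=17, slack=0)
Line 7: ['machine'] (min_width=7, slack=10)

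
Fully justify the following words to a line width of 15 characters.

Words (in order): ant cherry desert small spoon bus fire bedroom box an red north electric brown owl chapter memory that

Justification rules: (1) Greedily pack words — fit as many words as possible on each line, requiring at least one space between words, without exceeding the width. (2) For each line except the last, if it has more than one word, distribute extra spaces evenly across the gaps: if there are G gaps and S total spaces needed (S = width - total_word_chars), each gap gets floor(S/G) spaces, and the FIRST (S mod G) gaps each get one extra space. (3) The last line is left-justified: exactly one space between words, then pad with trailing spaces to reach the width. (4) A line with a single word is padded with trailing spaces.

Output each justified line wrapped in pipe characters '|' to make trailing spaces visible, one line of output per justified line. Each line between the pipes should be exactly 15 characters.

Line 1: ['ant', 'cherry'] (min_width=10, slack=5)
Line 2: ['desert', 'small'] (min_width=12, slack=3)
Line 3: ['spoon', 'bus', 'fire'] (min_width=14, slack=1)
Line 4: ['bedroom', 'box', 'an'] (min_width=14, slack=1)
Line 5: ['red', 'north'] (min_width=9, slack=6)
Line 6: ['electric', 'brown'] (min_width=14, slack=1)
Line 7: ['owl', 'chapter'] (min_width=11, slack=4)
Line 8: ['memory', 'that'] (min_width=11, slack=4)

Answer: |ant      cherry|
|desert    small|
|spoon  bus fire|
|bedroom  box an|
|red       north|
|electric  brown|
|owl     chapter|
|memory that    |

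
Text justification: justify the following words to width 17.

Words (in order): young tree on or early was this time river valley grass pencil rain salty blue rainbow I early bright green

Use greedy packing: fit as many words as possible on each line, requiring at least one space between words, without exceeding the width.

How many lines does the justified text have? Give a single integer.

Line 1: ['young', 'tree', 'on', 'or'] (min_width=16, slack=1)
Line 2: ['early', 'was', 'this'] (min_width=14, slack=3)
Line 3: ['time', 'river', 'valley'] (min_width=17, slack=0)
Line 4: ['grass', 'pencil', 'rain'] (min_width=17, slack=0)
Line 5: ['salty', 'blue'] (min_width=10, slack=7)
Line 6: ['rainbow', 'I', 'early'] (min_width=15, slack=2)
Line 7: ['bright', 'green'] (min_width=12, slack=5)
Total lines: 7

Answer: 7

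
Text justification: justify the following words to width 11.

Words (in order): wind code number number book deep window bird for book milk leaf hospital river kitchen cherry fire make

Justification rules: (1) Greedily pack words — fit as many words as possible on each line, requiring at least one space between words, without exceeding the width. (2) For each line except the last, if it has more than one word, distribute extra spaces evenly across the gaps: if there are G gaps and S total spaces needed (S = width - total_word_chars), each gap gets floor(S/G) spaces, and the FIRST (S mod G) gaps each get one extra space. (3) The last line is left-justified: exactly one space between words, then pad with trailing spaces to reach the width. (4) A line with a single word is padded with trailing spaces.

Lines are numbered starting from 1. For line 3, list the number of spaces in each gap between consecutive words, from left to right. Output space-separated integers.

Answer: 1

Derivation:
Line 1: ['wind', 'code'] (min_width=9, slack=2)
Line 2: ['number'] (min_width=6, slack=5)
Line 3: ['number', 'book'] (min_width=11, slack=0)
Line 4: ['deep', 'window'] (min_width=11, slack=0)
Line 5: ['bird', 'for'] (min_width=8, slack=3)
Line 6: ['book', 'milk'] (min_width=9, slack=2)
Line 7: ['leaf'] (min_width=4, slack=7)
Line 8: ['hospital'] (min_width=8, slack=3)
Line 9: ['river'] (min_width=5, slack=6)
Line 10: ['kitchen'] (min_width=7, slack=4)
Line 11: ['cherry', 'fire'] (min_width=11, slack=0)
Line 12: ['make'] (min_width=4, slack=7)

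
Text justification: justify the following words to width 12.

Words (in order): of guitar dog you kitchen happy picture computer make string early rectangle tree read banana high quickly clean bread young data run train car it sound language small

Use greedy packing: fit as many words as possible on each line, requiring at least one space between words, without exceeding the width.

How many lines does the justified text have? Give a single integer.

Line 1: ['of', 'guitar'] (min_width=9, slack=3)
Line 2: ['dog', 'you'] (min_width=7, slack=5)
Line 3: ['kitchen'] (min_width=7, slack=5)
Line 4: ['happy'] (min_width=5, slack=7)
Line 5: ['picture'] (min_width=7, slack=5)
Line 6: ['computer'] (min_width=8, slack=4)
Line 7: ['make', 'string'] (min_width=11, slack=1)
Line 8: ['early'] (min_width=5, slack=7)
Line 9: ['rectangle'] (min_width=9, slack=3)
Line 10: ['tree', 'read'] (min_width=9, slack=3)
Line 11: ['banana', 'high'] (min_width=11, slack=1)
Line 12: ['quickly'] (min_width=7, slack=5)
Line 13: ['clean', 'bread'] (min_width=11, slack=1)
Line 14: ['young', 'data'] (min_width=10, slack=2)
Line 15: ['run', 'train'] (min_width=9, slack=3)
Line 16: ['car', 'it', 'sound'] (min_width=12, slack=0)
Line 17: ['language'] (min_width=8, slack=4)
Line 18: ['small'] (min_width=5, slack=7)
Total lines: 18

Answer: 18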